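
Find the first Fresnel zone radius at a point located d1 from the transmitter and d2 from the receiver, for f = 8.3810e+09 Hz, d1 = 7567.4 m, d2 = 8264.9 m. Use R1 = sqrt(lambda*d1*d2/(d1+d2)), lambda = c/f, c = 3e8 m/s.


lambda = c / f = 3.0000e+08 / 8.3810e+09 = 0.03579525 m
R1 = sqrt(0.03579525 * 7567.4 * 8264.9 / (7567.4 + 8264.9)) = 11.89 m

11.89 m


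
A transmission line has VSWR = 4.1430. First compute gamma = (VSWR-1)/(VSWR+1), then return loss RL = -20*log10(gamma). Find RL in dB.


gamma = (4.1430 - 1) / (4.1430 + 1) = 0.6111219
RL = -20 * log10(0.6111219) = 4.277 dB

4.277 dB


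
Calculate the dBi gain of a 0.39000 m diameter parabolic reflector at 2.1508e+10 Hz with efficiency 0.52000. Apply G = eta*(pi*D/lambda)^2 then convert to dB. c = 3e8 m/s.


lambda = c / f = 3.0000e+08 / 2.1508e+10 = 0.01394830 m
G_linear = 0.52000 * (pi * 0.39000 / 0.01394830)^2 = 4012.266
G_dBi = 10 * log10(4012.266) = 36.03 dBi

36.03 dBi


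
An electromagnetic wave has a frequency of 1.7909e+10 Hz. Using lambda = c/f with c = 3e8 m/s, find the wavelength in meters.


lambda = c / f = 3.0000e+08 / 1.7909e+10 = 0.01675 m

0.01675 m


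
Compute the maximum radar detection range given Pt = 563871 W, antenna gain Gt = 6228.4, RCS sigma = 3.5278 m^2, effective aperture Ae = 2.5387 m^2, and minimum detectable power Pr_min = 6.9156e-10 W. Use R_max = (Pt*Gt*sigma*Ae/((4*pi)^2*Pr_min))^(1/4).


R^4 = 563871*6228.4*3.5278*2.5387 / ((4*pi)^2 * 6.9156e-10) = 2.880196e+17
R_max = 2.880196e+17^0.25 = 23166 m

23166 m


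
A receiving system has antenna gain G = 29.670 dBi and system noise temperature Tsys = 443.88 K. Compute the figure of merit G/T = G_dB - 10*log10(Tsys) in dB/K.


G/T = 29.670 - 10*log10(443.88) = 29.670 - 26.47266 = 3.197 dB/K

3.197 dB/K


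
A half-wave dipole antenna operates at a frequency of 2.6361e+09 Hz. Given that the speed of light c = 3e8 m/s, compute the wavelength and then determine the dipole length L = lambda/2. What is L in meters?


lambda = c / f = 3.0000e+08 / 2.6361e+09 = 0.1138045 m
L = lambda / 2 = 0.1138045 / 2 = 0.05690 m

0.05690 m


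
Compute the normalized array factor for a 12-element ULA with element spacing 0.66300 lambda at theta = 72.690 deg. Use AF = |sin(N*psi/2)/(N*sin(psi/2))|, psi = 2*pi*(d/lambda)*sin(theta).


psi = 2*pi*0.66300*sin(72.690 deg) = 3.977080 rad
AF = |sin(12*3.977080/2) / (12*sin(3.977080/2))| = 0.08709

0.08709


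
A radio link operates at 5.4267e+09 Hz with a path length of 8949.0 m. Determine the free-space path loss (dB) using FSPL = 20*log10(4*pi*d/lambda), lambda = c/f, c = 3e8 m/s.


lambda = c / f = 3.0000e+08 / 5.4267e+09 = 0.05528222 m
FSPL = 20 * log10(4*pi*8949.0/0.05528222) = 126.2 dB

126.2 dB


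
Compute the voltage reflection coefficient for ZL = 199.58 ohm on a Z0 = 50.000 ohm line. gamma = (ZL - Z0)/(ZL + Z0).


gamma = (199.58 - 50.000) / (199.58 + 50.000) = 0.5993

0.5993


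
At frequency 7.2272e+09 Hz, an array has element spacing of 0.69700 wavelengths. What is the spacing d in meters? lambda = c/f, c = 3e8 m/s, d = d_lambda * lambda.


lambda = c / f = 3.0000e+08 / 7.2272e+09 = 0.04150985 m
d = 0.69700 * 0.04150985 = 0.02893 m

0.02893 m


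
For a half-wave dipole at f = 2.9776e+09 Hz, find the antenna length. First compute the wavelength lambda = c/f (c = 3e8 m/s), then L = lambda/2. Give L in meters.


lambda = c / f = 3.0000e+08 / 2.9776e+09 = 0.1007523 m
L = lambda / 2 = 0.1007523 / 2 = 0.05038 m

0.05038 m


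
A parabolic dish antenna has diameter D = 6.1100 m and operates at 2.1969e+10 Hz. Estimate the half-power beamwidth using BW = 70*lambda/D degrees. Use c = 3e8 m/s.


lambda = c / f = 3.0000e+08 / 2.1969e+10 = 0.01365561 m
BW = 70 * 0.01365561 / 6.1100 = 0.1564 deg

0.1564 deg


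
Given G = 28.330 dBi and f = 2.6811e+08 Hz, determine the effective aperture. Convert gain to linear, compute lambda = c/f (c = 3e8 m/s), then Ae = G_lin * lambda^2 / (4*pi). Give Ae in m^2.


lambda = c / f = 3.0000e+08 / 2.6811e+08 = 1.118944 m
G_linear = 10^(28.330/10) = 680.7694
Ae = G_linear * lambda^2 / (4*pi) = 680.7694 * 1.118944^2 / (4*pi) = 67.83 m^2

67.83 m^2


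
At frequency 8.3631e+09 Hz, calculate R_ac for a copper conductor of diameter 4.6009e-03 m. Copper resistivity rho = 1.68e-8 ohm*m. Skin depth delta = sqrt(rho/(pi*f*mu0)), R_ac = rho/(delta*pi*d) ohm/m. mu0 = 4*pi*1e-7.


delta = sqrt(1.68e-8 / (pi * 8.3631e+09 * 4*pi*1e-7)) = 7.133310e-07 m
R_ac = 1.68e-8 / (7.133310e-07 * pi * 4.6009e-03) = 1.629 ohm/m

1.629 ohm/m


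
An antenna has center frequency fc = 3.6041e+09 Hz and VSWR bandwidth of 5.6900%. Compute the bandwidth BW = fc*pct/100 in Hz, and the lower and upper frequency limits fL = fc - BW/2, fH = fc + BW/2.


BW = 3.6041e+09 * 5.6900/100 = 2.050733e+08 Hz
fL = 3.6041e+09 - 2.050733e+08/2 = 3.502e+09 Hz
fH = 3.6041e+09 + 2.050733e+08/2 = 3.707e+09 Hz

BW=2.051e+08 Hz, fL=3.502e+09 Hz, fH=3.707e+09 Hz


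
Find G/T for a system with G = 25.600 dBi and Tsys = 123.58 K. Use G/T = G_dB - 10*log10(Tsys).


G/T = 25.600 - 10*log10(123.58) = 25.600 - 20.91948 = 4.681 dB/K

4.681 dB/K


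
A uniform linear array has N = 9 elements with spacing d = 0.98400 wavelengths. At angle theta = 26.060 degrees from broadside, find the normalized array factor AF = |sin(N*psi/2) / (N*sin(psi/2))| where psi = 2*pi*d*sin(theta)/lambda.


psi = 2*pi*0.98400*sin(26.060 deg) = 2.716115 rad
AF = |sin(9*2.716115/2) / (9*sin(2.716115/2))| = 0.03832

0.03832


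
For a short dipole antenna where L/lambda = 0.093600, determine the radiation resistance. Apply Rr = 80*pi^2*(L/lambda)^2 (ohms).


Rr = 80 * pi^2 * (0.093600)^2 = 80 * 9.869604 * 8.760960e-03 = 6.917 ohm

6.917 ohm


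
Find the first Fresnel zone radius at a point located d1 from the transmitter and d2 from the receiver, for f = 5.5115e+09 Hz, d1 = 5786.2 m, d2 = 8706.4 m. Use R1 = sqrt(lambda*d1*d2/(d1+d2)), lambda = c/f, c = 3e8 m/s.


lambda = c / f = 3.0000e+08 / 5.5115e+09 = 0.05443164 m
R1 = sqrt(0.05443164 * 5786.2 * 8706.4 / (5786.2 + 8706.4)) = 13.76 m

13.76 m


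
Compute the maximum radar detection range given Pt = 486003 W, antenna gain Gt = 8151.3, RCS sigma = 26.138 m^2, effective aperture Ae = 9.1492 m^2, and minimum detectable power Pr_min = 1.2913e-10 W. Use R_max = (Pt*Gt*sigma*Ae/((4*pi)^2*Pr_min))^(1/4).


R^4 = 486003*8151.3*26.138*9.1492 / ((4*pi)^2 * 1.2913e-10) = 4.645949e+19
R_max = 4.645949e+19^0.25 = 82560 m

82560 m


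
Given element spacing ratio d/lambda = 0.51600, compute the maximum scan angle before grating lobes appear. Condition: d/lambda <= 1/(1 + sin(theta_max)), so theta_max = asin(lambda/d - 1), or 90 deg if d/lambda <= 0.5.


lambda/d - 1 = 1/0.51600 - 1 = 0.9379845
theta_max = asin(0.9379845) = 69.72 deg

69.72 deg


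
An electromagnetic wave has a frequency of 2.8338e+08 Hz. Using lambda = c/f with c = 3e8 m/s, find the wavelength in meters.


lambda = c / f = 3.0000e+08 / 2.8338e+08 = 1.059 m

1.059 m


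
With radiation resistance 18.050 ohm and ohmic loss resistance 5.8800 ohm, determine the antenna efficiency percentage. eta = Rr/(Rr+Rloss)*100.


eta = 18.050 / (18.050 + 5.8800) * 100 = 75.43%

75.43%


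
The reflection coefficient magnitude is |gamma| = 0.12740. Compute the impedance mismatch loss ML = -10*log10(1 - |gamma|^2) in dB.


ML = -10 * log10(1 - 0.12740^2) = -10 * log10(0.98376924) = 0.07107 dB

0.07107 dB


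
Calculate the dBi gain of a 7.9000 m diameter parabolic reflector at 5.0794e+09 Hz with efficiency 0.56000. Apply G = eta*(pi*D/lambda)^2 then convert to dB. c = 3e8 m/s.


lambda = c / f = 3.0000e+08 / 5.0794e+09 = 0.05906209 m
G_linear = 0.56000 * (pi * 7.9000 / 0.05906209)^2 = 98883.61
G_dBi = 10 * log10(98883.61) = 49.95 dBi

49.95 dBi


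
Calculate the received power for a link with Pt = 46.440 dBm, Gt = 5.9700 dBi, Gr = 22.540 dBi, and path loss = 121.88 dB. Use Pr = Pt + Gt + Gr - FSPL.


Pr = 46.440 + 5.9700 + 22.540 - 121.88 = -46.93 dBm

-46.93 dBm


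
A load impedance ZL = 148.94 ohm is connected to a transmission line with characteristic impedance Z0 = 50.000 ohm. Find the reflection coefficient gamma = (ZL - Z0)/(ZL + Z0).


gamma = (148.94 - 50.000) / (148.94 + 50.000) = 0.4973

0.4973


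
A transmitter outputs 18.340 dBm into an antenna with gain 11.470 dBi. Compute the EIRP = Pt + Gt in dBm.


EIRP = Pt + Gt = 18.340 + 11.470 = 29.81 dBm

29.81 dBm


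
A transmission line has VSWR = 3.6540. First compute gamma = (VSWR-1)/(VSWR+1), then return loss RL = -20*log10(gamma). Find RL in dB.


gamma = (3.6540 - 1) / (3.6540 + 1) = 0.5702621
RL = -20 * log10(0.5702621) = 4.879 dB

4.879 dB


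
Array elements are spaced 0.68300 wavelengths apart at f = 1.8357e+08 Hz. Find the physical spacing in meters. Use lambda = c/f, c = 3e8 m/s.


lambda = c / f = 3.0000e+08 / 1.8357e+08 = 1.634254 m
d = 0.68300 * 1.634254 = 1.116 m

1.116 m


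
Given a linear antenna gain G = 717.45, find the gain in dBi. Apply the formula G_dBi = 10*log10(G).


G_dBi = 10 * log10(717.45) = 28.56 dBi

28.56 dBi


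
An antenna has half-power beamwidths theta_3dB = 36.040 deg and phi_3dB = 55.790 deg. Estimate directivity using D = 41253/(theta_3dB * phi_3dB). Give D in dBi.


D_linear = 41253 / (36.040 * 55.790) = 20.51703
D_dBi = 10 * log10(20.51703) = 13.12 dBi

13.12 dBi


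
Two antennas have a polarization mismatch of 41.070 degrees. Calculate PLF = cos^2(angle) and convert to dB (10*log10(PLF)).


PLF_linear = cos^2(41.070 deg) = 0.5683765
PLF_dB = 10 * log10(0.5683765) = -2.454 dB

-2.454 dB


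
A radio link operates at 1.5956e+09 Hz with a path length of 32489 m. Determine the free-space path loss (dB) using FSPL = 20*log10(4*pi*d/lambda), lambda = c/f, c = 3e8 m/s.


lambda = c / f = 3.0000e+08 / 1.5956e+09 = 0.1880170 m
FSPL = 20 * log10(4*pi*32489/0.1880170) = 126.7 dB

126.7 dB


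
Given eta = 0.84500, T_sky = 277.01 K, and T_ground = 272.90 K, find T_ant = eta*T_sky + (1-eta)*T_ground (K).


T_ant = 0.84500 * 277.01 + (1 - 0.84500) * 272.90 = 276.4 K

276.4 K


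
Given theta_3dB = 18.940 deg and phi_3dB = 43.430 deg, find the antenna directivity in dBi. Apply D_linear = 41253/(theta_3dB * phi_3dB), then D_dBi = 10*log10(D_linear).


D_linear = 41253 / (18.940 * 43.430) = 50.15171
D_dBi = 10 * log10(50.15171) = 17.00 dBi

17.00 dBi


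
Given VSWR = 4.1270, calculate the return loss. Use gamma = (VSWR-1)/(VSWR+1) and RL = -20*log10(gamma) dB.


gamma = (4.1270 - 1) / (4.1270 + 1) = 0.6099083
RL = -20 * log10(0.6099083) = 4.295 dB

4.295 dB


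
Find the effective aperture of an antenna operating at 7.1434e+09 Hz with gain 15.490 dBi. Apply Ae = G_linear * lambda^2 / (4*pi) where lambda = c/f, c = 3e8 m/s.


lambda = c / f = 3.0000e+08 / 7.1434e+09 = 0.04199681 m
G_linear = 10^(15.490/10) = 35.39973
Ae = G_linear * lambda^2 / (4*pi) = 35.39973 * 0.04199681^2 / (4*pi) = 4.968e-03 m^2

4.968e-03 m^2


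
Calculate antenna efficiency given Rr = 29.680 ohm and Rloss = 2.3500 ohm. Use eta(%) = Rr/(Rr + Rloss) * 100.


eta = 29.680 / (29.680 + 2.3500) * 100 = 92.66%

92.66%


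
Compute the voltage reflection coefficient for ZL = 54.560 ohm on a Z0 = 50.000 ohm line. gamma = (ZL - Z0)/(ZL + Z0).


gamma = (54.560 - 50.000) / (54.560 + 50.000) = 0.04361

0.04361


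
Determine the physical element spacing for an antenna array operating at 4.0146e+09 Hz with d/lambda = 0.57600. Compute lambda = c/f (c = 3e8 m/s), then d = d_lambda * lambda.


lambda = c / f = 3.0000e+08 / 4.0146e+09 = 0.07472725 m
d = 0.57600 * 0.07472725 = 0.04304 m

0.04304 m


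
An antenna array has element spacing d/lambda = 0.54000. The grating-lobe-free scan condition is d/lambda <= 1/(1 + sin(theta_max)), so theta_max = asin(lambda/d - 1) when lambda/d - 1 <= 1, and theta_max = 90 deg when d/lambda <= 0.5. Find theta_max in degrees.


lambda/d - 1 = 1/0.54000 - 1 = 0.8518519
theta_max = asin(0.8518519) = 58.41 deg

58.41 deg


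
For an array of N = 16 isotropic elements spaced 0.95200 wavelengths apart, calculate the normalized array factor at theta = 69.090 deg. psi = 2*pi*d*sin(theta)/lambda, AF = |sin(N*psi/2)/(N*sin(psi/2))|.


psi = 2*pi*0.95200*sin(69.090 deg) = 5.587658 rad
AF = |sin(16*5.587658/2) / (16*sin(5.587658/2))| = 0.1208

0.1208


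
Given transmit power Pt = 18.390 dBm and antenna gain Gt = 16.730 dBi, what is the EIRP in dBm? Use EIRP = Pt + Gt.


EIRP = Pt + Gt = 18.390 + 16.730 = 35.12 dBm

35.12 dBm


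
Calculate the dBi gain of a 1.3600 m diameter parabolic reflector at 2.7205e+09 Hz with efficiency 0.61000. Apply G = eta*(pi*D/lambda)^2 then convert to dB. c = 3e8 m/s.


lambda = c / f = 3.0000e+08 / 2.7205e+09 = 0.1102738 m
G_linear = 0.61000 * (pi * 1.3600 / 0.1102738)^2 = 915.7200
G_dBi = 10 * log10(915.7200) = 29.62 dBi

29.62 dBi


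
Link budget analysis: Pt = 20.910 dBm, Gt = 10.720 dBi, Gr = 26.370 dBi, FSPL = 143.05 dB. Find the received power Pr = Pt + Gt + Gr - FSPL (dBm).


Pr = 20.910 + 10.720 + 26.370 - 143.05 = -85.05 dBm

-85.05 dBm


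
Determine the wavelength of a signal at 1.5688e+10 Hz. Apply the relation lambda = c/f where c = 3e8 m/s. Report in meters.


lambda = c / f = 3.0000e+08 / 1.5688e+10 = 0.01912 m

0.01912 m


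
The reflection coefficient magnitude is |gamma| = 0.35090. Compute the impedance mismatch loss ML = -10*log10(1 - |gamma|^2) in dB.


ML = -10 * log10(1 - 0.35090^2) = -10 * log10(0.87686919) = 0.5707 dB

0.5707 dB


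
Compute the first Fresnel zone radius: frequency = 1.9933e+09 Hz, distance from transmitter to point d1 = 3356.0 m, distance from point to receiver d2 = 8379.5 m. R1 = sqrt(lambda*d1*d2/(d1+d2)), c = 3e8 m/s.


lambda = c / f = 3.0000e+08 / 1.9933e+09 = 0.1505042 m
R1 = sqrt(0.1505042 * 3356.0 * 8379.5 / (3356.0 + 8379.5)) = 18.99 m

18.99 m


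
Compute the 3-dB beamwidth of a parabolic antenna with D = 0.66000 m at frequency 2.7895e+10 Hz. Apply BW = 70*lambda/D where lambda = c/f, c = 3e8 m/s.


lambda = c / f = 3.0000e+08 / 2.7895e+10 = 0.01075462 m
BW = 70 * 0.01075462 / 0.66000 = 1.141 deg

1.141 deg


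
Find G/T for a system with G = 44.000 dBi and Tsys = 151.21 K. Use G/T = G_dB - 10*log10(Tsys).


G/T = 44.000 - 10*log10(151.21) = 44.000 - 21.79581 = 22.20 dB/K

22.20 dB/K


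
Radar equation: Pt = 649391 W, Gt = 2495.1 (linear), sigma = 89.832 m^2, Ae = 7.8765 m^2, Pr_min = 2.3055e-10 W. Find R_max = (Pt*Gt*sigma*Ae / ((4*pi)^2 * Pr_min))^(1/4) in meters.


R^4 = 649391*2495.1*89.832*7.8765 / ((4*pi)^2 * 2.3055e-10) = 3.149008e+19
R_max = 3.149008e+19^0.25 = 74911 m

74911 m


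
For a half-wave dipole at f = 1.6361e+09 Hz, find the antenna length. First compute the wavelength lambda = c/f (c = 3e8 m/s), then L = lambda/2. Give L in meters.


lambda = c / f = 3.0000e+08 / 1.6361e+09 = 0.1833629 m
L = lambda / 2 = 0.1833629 / 2 = 0.09168 m

0.09168 m


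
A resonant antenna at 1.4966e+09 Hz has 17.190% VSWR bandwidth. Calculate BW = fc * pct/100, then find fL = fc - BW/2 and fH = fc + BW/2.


BW = 1.4966e+09 * 17.190/100 = 2.572655e+08 Hz
fL = 1.4966e+09 - 2.572655e+08/2 = 1.368e+09 Hz
fH = 1.4966e+09 + 2.572655e+08/2 = 1.625e+09 Hz

BW=2.573e+08 Hz, fL=1.368e+09 Hz, fH=1.625e+09 Hz


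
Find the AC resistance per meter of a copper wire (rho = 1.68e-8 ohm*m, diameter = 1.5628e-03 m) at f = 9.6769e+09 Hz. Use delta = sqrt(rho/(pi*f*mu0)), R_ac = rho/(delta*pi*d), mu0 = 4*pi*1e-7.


delta = sqrt(1.68e-8 / (pi * 9.6769e+09 * 4*pi*1e-7)) = 6.631422e-07 m
R_ac = 1.68e-8 / (6.631422e-07 * pi * 1.5628e-03) = 5.160 ohm/m

5.160 ohm/m


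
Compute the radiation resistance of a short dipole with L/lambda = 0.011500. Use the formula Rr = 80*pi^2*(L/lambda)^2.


Rr = 80 * pi^2 * (0.011500)^2 = 80 * 9.869604 * 1.322500e-04 = 0.1044 ohm

0.1044 ohm


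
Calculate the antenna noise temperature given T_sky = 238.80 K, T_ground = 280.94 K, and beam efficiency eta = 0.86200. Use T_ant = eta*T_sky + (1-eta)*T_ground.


T_ant = 0.86200 * 238.80 + (1 - 0.86200) * 280.94 = 244.6 K

244.6 K


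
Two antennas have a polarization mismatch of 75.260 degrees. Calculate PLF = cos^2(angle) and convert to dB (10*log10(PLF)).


PLF_linear = cos^2(75.260 deg) = 0.06473623
PLF_dB = 10 * log10(0.06473623) = -11.89 dB

-11.89 dB


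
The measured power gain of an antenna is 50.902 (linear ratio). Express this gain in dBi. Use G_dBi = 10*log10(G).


G_dBi = 10 * log10(50.902) = 17.07 dBi

17.07 dBi


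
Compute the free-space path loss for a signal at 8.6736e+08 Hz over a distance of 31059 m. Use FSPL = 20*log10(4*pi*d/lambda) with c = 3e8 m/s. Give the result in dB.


lambda = c / f = 3.0000e+08 / 8.6736e+08 = 0.3458771 m
FSPL = 20 * log10(4*pi*31059/0.3458771) = 121.0 dB

121.0 dB


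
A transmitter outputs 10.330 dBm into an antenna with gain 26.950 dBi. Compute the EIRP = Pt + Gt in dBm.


EIRP = Pt + Gt = 10.330 + 26.950 = 37.28 dBm

37.28 dBm


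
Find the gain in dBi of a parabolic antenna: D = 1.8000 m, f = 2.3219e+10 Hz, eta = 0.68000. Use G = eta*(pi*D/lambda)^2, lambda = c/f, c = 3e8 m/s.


lambda = c / f = 3.0000e+08 / 2.3219e+10 = 0.01292045 m
G_linear = 0.68000 * (pi * 1.8000 / 0.01292045)^2 = 130256.2
G_dBi = 10 * log10(130256.2) = 51.15 dBi

51.15 dBi


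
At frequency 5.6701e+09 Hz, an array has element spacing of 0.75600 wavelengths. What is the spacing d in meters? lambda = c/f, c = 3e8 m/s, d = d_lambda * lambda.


lambda = c / f = 3.0000e+08 / 5.6701e+09 = 0.05290912 m
d = 0.75600 * 0.05290912 = 0.04000 m

0.04000 m


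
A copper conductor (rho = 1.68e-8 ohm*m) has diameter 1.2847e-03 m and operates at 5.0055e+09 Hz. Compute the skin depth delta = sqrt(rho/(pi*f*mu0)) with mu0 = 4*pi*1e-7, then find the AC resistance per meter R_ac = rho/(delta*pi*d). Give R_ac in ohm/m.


delta = sqrt(1.68e-8 / (pi * 5.0055e+09 * 4*pi*1e-7)) = 9.220427e-07 m
R_ac = 1.68e-8 / (9.220427e-07 * pi * 1.2847e-03) = 4.514 ohm/m

4.514 ohm/m


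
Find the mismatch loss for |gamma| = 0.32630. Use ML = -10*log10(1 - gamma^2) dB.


ML = -10 * log10(1 - 0.32630^2) = -10 * log10(0.89352831) = 0.4889 dB

0.4889 dB


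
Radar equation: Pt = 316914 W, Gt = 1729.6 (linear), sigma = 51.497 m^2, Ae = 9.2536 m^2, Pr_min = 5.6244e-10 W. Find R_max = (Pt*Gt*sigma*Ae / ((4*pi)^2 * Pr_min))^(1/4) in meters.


R^4 = 316914*1729.6*51.497*9.2536 / ((4*pi)^2 * 5.6244e-10) = 2.940924e+18
R_max = 2.940924e+18^0.25 = 41411 m

41411 m


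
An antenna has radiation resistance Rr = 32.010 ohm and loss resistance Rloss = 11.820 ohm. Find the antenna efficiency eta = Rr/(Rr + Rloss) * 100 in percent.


eta = 32.010 / (32.010 + 11.820) * 100 = 73.03%

73.03%


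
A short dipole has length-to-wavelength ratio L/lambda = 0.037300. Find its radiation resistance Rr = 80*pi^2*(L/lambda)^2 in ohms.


Rr = 80 * pi^2 * (0.037300)^2 = 80 * 9.869604 * 1.391290e-03 = 1.099 ohm

1.099 ohm


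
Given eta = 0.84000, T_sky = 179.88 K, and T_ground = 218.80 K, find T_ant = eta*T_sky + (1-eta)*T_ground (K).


T_ant = 0.84000 * 179.88 + (1 - 0.84000) * 218.80 = 186.1 K

186.1 K


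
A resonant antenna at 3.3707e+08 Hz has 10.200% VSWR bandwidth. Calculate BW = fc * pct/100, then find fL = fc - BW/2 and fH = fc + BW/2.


BW = 3.3707e+08 * 10.200/100 = 3.438114e+07 Hz
fL = 3.3707e+08 - 3.438114e+07/2 = 3.199e+08 Hz
fH = 3.3707e+08 + 3.438114e+07/2 = 3.543e+08 Hz

BW=3.438e+07 Hz, fL=3.199e+08 Hz, fH=3.543e+08 Hz


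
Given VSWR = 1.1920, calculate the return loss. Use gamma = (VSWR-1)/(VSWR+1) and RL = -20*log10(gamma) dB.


gamma = (1.1920 - 1) / (1.1920 + 1) = 0.08759124
RL = -20 * log10(0.08759124) = 21.15 dB

21.15 dB


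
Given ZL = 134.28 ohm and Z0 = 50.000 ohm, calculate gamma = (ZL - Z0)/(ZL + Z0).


gamma = (134.28 - 50.000) / (134.28 + 50.000) = 0.4573

0.4573


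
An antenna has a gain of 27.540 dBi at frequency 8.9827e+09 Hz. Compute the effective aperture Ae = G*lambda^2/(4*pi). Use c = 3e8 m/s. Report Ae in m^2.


lambda = c / f = 3.0000e+08 / 8.9827e+09 = 0.03339753 m
G_linear = 10^(27.540/10) = 567.5446
Ae = G_linear * lambda^2 / (4*pi) = 567.5446 * 0.03339753^2 / (4*pi) = 0.05038 m^2

0.05038 m^2


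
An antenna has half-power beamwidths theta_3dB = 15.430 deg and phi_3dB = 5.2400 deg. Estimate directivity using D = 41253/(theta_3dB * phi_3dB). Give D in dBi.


D_linear = 41253 / (15.430 * 5.2400) = 510.2210
D_dBi = 10 * log10(510.2210) = 27.08 dBi

27.08 dBi


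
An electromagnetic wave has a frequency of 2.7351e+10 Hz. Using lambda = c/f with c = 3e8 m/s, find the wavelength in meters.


lambda = c / f = 3.0000e+08 / 2.7351e+10 = 0.01097 m

0.01097 m


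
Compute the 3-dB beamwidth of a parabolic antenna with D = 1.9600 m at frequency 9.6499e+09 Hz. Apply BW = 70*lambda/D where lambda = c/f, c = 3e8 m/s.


lambda = c / f = 3.0000e+08 / 9.6499e+09 = 0.03108841 m
BW = 70 * 0.03108841 / 1.9600 = 1.110 deg

1.110 deg


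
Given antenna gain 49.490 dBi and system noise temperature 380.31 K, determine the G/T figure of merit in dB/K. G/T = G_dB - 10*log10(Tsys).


G/T = 49.490 - 10*log10(380.31) = 49.490 - 25.80138 = 23.69 dB/K

23.69 dB/K


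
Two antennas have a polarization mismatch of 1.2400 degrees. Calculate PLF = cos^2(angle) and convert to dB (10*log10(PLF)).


PLF_linear = cos^2(1.2400 deg) = 0.9995317
PLF_dB = 10 * log10(0.9995317) = -2.034e-03 dB

-2.034e-03 dB


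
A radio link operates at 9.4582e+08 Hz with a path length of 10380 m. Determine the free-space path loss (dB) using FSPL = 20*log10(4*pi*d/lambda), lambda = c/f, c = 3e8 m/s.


lambda = c / f = 3.0000e+08 / 9.4582e+08 = 0.3171851 m
FSPL = 20 * log10(4*pi*10380/0.3171851) = 112.3 dB

112.3 dB


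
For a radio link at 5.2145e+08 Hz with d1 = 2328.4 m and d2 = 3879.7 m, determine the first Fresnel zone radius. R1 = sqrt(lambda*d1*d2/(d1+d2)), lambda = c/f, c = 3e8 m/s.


lambda = c / f = 3.0000e+08 / 5.2145e+08 = 0.5753188 m
R1 = sqrt(0.5753188 * 2328.4 * 3879.7 / (2328.4 + 3879.7)) = 28.93 m

28.93 m


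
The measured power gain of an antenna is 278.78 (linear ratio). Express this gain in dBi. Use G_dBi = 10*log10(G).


G_dBi = 10 * log10(278.78) = 24.45 dBi

24.45 dBi


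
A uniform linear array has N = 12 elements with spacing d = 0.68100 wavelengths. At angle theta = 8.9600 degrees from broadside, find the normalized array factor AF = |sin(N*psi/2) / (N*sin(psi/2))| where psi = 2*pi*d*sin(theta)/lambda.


psi = 2*pi*0.68100*sin(8.9600 deg) = 0.6664089 rad
AF = |sin(12*0.6664089/2) / (12*sin(0.6664089/2))| = 0.1926

0.1926


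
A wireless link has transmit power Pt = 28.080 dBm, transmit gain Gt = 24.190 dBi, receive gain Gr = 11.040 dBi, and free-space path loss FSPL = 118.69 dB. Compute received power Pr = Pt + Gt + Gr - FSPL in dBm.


Pr = 28.080 + 24.190 + 11.040 - 118.69 = -55.38 dBm

-55.38 dBm


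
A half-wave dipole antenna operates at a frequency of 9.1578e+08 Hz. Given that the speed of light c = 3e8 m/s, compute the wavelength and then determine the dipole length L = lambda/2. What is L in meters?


lambda = c / f = 3.0000e+08 / 9.1578e+08 = 0.3275896 m
L = lambda / 2 = 0.3275896 / 2 = 0.1638 m

0.1638 m


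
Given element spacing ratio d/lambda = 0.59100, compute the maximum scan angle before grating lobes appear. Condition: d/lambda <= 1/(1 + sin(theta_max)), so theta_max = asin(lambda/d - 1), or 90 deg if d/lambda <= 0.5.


lambda/d - 1 = 1/0.59100 - 1 = 0.6920474
theta_max = asin(0.6920474) = 43.79 deg

43.79 deg


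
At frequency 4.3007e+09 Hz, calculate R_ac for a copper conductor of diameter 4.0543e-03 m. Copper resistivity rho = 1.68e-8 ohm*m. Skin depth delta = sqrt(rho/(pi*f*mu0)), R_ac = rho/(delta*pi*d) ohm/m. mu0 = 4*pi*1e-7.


delta = sqrt(1.68e-8 / (pi * 4.3007e+09 * 4*pi*1e-7)) = 9.947300e-07 m
R_ac = 1.68e-8 / (9.947300e-07 * pi * 4.0543e-03) = 1.326 ohm/m

1.326 ohm/m


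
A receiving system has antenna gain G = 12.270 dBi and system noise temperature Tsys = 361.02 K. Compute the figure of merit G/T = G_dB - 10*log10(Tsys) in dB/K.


G/T = 12.270 - 10*log10(361.02) = 12.270 - 25.57531 = -13.31 dB/K

-13.31 dB/K


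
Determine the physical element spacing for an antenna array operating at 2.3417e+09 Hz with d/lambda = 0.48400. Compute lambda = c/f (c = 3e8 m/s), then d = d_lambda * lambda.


lambda = c / f = 3.0000e+08 / 2.3417e+09 = 0.1281121 m
d = 0.48400 * 0.1281121 = 0.06201 m

0.06201 m


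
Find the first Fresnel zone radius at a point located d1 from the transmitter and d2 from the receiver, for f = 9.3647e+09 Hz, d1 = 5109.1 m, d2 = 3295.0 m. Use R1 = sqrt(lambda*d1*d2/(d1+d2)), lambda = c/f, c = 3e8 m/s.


lambda = c / f = 3.0000e+08 / 9.3647e+09 = 0.03203520 m
R1 = sqrt(0.03203520 * 5109.1 * 3295.0 / (5109.1 + 3295.0)) = 8.011 m

8.011 m


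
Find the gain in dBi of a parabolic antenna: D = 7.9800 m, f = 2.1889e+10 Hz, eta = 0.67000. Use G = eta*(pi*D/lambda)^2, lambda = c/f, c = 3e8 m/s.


lambda = c / f = 3.0000e+08 / 2.1889e+10 = 0.01370551 m
G_linear = 0.67000 * (pi * 7.9800 / 0.01370551)^2 = 2.241764e+06
G_dBi = 10 * log10(2.241764e+06) = 63.51 dBi

63.51 dBi


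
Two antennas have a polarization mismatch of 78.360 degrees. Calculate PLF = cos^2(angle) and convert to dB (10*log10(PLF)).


PLF_linear = cos^2(78.360 deg) = 0.04070780
PLF_dB = 10 * log10(0.04070780) = -13.90 dB

-13.90 dB


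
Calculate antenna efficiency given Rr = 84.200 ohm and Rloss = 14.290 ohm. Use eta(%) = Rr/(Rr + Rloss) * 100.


eta = 84.200 / (84.200 + 14.290) * 100 = 85.49%

85.49%


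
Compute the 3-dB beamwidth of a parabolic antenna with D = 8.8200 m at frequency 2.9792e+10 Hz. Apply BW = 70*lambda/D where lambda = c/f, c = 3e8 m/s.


lambda = c / f = 3.0000e+08 / 2.9792e+10 = 0.01006982 m
BW = 70 * 0.01006982 / 8.8200 = 0.07992 deg

0.07992 deg


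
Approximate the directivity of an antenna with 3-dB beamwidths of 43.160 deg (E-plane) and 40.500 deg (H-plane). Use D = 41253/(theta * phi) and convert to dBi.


D_linear = 41253 / (43.160 * 40.500) = 23.60038
D_dBi = 10 * log10(23.60038) = 13.73 dBi

13.73 dBi


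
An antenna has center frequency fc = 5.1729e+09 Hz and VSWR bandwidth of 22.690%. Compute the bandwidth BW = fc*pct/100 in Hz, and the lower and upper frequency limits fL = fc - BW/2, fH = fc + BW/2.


BW = 5.1729e+09 * 22.690/100 = 1.173731e+09 Hz
fL = 5.1729e+09 - 1.173731e+09/2 = 4.586e+09 Hz
fH = 5.1729e+09 + 1.173731e+09/2 = 5.760e+09 Hz

BW=1.174e+09 Hz, fL=4.586e+09 Hz, fH=5.760e+09 Hz


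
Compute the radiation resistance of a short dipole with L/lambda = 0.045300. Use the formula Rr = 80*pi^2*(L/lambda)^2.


Rr = 80 * pi^2 * (0.045300)^2 = 80 * 9.869604 * 2.052090e-03 = 1.620 ohm

1.620 ohm


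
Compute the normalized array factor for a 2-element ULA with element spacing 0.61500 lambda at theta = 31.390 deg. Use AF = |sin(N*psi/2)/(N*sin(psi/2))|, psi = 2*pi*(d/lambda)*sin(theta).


psi = 2*pi*0.61500*sin(31.390 deg) = 2.012688 rad
AF = |sin(2*2.012688/2) / (2*sin(2.012688/2))| = 0.5350

0.5350


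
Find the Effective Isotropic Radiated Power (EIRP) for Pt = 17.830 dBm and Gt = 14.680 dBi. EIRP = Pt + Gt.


EIRP = Pt + Gt = 17.830 + 14.680 = 32.51 dBm

32.51 dBm


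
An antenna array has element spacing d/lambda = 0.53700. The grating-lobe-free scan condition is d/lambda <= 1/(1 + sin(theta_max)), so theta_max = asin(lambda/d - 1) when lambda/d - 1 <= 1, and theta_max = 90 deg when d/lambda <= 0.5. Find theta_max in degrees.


lambda/d - 1 = 1/0.53700 - 1 = 0.8621974
theta_max = asin(0.8621974) = 59.56 deg

59.56 deg


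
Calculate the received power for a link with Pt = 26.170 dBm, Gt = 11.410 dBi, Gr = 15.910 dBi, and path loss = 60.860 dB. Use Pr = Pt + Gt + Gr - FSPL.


Pr = 26.170 + 11.410 + 15.910 - 60.860 = -7.37 dBm

-7.37 dBm


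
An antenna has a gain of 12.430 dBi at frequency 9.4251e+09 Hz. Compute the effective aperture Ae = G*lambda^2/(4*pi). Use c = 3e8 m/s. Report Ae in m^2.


lambda = c / f = 3.0000e+08 / 9.4251e+09 = 0.03182990 m
G_linear = 10^(12.430/10) = 17.49847
Ae = G_linear * lambda^2 / (4*pi) = 17.49847 * 0.03182990^2 / (4*pi) = 1.411e-03 m^2

1.411e-03 m^2


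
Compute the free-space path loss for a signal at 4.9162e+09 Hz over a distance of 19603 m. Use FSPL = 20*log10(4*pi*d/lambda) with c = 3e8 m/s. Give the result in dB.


lambda = c / f = 3.0000e+08 / 4.9162e+09 = 0.06102274 m
FSPL = 20 * log10(4*pi*19603/0.06102274) = 132.1 dB

132.1 dB


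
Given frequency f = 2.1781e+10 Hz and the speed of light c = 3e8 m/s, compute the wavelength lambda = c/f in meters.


lambda = c / f = 3.0000e+08 / 2.1781e+10 = 0.01377 m

0.01377 m


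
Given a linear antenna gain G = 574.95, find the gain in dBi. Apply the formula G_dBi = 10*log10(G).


G_dBi = 10 * log10(574.95) = 27.60 dBi

27.60 dBi


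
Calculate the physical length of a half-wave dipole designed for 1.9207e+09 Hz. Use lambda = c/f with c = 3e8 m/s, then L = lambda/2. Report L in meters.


lambda = c / f = 3.0000e+08 / 1.9207e+09 = 0.1561931 m
L = lambda / 2 = 0.1561931 / 2 = 0.07810 m

0.07810 m


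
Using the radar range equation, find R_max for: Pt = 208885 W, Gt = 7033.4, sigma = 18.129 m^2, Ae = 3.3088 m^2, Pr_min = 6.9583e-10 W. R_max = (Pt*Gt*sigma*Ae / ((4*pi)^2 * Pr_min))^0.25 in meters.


R^4 = 208885*7033.4*18.129*3.3088 / ((4*pi)^2 * 6.9583e-10) = 8.020364e+17
R_max = 8.020364e+17^0.25 = 29926 m

29926 m


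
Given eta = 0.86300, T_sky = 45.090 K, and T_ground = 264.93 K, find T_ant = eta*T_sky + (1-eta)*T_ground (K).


T_ant = 0.86300 * 45.090 + (1 - 0.86300) * 264.93 = 75.21 K

75.21 K


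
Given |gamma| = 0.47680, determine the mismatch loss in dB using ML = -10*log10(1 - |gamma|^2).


ML = -10 * log10(1 - 0.47680^2) = -10 * log10(0.77266176) = 1.120 dB

1.120 dB


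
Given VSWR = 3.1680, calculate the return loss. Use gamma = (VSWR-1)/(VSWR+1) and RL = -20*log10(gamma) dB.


gamma = (3.1680 - 1) / (3.1680 + 1) = 0.5201536
RL = -20 * log10(0.5201536) = 5.677 dB

5.677 dB


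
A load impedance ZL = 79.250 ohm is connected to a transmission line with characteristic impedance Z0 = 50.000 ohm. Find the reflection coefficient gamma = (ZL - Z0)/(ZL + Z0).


gamma = (79.250 - 50.000) / (79.250 + 50.000) = 0.2263

0.2263


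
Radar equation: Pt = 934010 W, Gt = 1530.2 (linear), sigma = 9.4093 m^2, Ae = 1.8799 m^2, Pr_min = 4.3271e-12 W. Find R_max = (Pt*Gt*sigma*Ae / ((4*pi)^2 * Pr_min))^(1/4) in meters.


R^4 = 934010*1530.2*9.4093*1.8799 / ((4*pi)^2 * 4.3271e-12) = 3.699773e+19
R_max = 3.699773e+19^0.25 = 77991 m

77991 m


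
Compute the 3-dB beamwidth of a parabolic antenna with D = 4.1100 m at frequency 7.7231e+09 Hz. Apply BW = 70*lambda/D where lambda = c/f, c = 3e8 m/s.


lambda = c / f = 3.0000e+08 / 7.7231e+09 = 0.03884451 m
BW = 70 * 0.03884451 / 4.1100 = 0.6616 deg

0.6616 deg


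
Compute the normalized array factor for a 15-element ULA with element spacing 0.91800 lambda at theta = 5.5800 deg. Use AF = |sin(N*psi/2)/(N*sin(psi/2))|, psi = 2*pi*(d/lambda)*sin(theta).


psi = 2*pi*0.91800*sin(5.5800 deg) = 0.5608508 rad
AF = |sin(15*0.5608508/2) / (15*sin(0.5608508/2))| = 0.2107

0.2107


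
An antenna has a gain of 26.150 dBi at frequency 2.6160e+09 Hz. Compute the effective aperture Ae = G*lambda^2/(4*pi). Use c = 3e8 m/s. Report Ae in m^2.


lambda = c / f = 3.0000e+08 / 2.6160e+09 = 0.1146789 m
G_linear = 10^(26.150/10) = 412.0975
Ae = G_linear * lambda^2 / (4*pi) = 412.0975 * 0.1146789^2 / (4*pi) = 0.4313 m^2

0.4313 m^2


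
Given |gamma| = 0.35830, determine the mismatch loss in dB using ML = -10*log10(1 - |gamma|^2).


ML = -10 * log10(1 - 0.35830^2) = -10 * log10(0.87162111) = 0.5967 dB

0.5967 dB


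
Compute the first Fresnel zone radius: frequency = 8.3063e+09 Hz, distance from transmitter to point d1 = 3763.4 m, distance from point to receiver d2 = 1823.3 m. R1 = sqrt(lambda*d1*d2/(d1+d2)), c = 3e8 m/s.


lambda = c / f = 3.0000e+08 / 8.3063e+09 = 0.03611716 m
R1 = sqrt(0.03611716 * 3763.4 * 1823.3 / (3763.4 + 1823.3)) = 6.660 m

6.660 m


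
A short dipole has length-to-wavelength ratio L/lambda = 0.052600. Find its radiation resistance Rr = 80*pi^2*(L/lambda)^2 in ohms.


Rr = 80 * pi^2 * (0.052600)^2 = 80 * 9.869604 * 2.766760e-03 = 2.185 ohm

2.185 ohm


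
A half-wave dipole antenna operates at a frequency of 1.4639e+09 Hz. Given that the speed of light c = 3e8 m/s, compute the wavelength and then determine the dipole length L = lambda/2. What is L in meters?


lambda = c / f = 3.0000e+08 / 1.4639e+09 = 0.2049320 m
L = lambda / 2 = 0.2049320 / 2 = 0.1025 m

0.1025 m


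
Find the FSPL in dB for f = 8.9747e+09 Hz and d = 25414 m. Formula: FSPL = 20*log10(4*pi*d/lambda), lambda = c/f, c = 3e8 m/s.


lambda = c / f = 3.0000e+08 / 8.9747e+09 = 0.03342730 m
FSPL = 20 * log10(4*pi*25414/0.03342730) = 139.6 dB

139.6 dB


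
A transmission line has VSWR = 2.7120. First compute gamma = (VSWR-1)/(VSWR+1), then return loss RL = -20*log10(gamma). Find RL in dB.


gamma = (2.7120 - 1) / (2.7120 + 1) = 0.4612069
RL = -20 * log10(0.4612069) = 6.722 dB

6.722 dB


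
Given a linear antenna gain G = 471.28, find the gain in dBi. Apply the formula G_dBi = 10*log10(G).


G_dBi = 10 * log10(471.28) = 26.73 dBi

26.73 dBi


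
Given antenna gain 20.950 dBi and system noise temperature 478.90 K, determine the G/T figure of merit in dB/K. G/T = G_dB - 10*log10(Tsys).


G/T = 20.950 - 10*log10(478.90) = 20.950 - 26.80245 = -5.852 dB/K

-5.852 dB/K


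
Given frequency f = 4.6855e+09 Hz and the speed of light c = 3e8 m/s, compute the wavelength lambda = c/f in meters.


lambda = c / f = 3.0000e+08 / 4.6855e+09 = 0.06403 m

0.06403 m


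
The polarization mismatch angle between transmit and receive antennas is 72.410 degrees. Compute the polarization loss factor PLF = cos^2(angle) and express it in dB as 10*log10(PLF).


PLF_linear = cos^2(72.410 deg) = 0.09132697
PLF_dB = 10 * log10(0.09132697) = -10.39 dB

-10.39 dB


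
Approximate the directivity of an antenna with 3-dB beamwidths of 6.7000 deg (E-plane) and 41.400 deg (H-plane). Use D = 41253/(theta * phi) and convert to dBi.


D_linear = 41253 / (6.7000 * 41.400) = 148.7238
D_dBi = 10 * log10(148.7238) = 21.72 dBi

21.72 dBi


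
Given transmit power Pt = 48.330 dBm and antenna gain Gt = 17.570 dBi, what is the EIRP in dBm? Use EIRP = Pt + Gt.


EIRP = Pt + Gt = 48.330 + 17.570 = 65.90 dBm

65.90 dBm


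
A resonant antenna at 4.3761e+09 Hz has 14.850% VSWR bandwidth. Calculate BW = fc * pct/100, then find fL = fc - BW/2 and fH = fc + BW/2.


BW = 4.3761e+09 * 14.850/100 = 6.498508e+08 Hz
fL = 4.3761e+09 - 6.498508e+08/2 = 4.051e+09 Hz
fH = 4.3761e+09 + 6.498508e+08/2 = 4.701e+09 Hz

BW=6.499e+08 Hz, fL=4.051e+09 Hz, fH=4.701e+09 Hz


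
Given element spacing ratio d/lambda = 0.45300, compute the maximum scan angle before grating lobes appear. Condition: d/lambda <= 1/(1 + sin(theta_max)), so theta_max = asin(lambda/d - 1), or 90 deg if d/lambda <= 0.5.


lambda/d - 1 = 1/0.45300 - 1 = 1.207506 >= 1
d/lambda <= 0.5, so the array can scan to endfire without grating lobes: theta_max = 90 deg

90 deg


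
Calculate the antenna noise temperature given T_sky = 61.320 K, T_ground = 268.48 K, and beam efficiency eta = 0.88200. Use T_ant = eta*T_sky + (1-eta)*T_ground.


T_ant = 0.88200 * 61.320 + (1 - 0.88200) * 268.48 = 85.76 K

85.76 K


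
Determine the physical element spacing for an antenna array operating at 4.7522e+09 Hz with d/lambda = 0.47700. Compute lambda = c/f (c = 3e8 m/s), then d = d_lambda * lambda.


lambda = c / f = 3.0000e+08 / 4.7522e+09 = 0.06312866 m
d = 0.47700 * 0.06312866 = 0.03011 m

0.03011 m


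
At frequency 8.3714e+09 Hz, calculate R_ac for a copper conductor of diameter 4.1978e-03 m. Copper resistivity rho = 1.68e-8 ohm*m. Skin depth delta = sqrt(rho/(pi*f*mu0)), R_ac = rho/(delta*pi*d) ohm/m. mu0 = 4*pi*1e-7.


delta = sqrt(1.68e-8 / (pi * 8.3714e+09 * 4*pi*1e-7)) = 7.129773e-07 m
R_ac = 1.68e-8 / (7.129773e-07 * pi * 4.1978e-03) = 1.787 ohm/m

1.787 ohm/m


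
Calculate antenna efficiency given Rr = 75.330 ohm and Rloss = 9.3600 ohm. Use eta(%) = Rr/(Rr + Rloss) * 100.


eta = 75.330 / (75.330 + 9.3600) * 100 = 88.95%

88.95%


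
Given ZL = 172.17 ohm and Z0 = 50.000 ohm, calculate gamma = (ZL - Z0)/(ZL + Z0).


gamma = (172.17 - 50.000) / (172.17 + 50.000) = 0.5499

0.5499


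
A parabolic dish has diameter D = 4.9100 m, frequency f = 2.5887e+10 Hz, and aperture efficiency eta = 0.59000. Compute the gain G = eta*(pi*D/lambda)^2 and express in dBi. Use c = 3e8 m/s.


lambda = c / f = 3.0000e+08 / 2.5887e+10 = 0.01158883 m
G_linear = 0.59000 * (pi * 4.9100 / 0.01158883)^2 = 1.045287e+06
G_dBi = 10 * log10(1.045287e+06) = 60.19 dBi

60.19 dBi


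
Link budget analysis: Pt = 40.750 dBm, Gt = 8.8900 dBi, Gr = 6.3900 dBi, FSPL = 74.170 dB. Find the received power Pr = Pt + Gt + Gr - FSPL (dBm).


Pr = 40.750 + 8.8900 + 6.3900 - 74.170 = -18.14 dBm

-18.14 dBm


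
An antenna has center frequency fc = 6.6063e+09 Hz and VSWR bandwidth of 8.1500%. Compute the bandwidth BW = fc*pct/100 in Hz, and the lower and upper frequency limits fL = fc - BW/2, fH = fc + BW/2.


BW = 6.6063e+09 * 8.1500/100 = 5.384134e+08 Hz
fL = 6.6063e+09 - 5.384134e+08/2 = 6.337e+09 Hz
fH = 6.6063e+09 + 5.384134e+08/2 = 6.876e+09 Hz

BW=5.384e+08 Hz, fL=6.337e+09 Hz, fH=6.876e+09 Hz


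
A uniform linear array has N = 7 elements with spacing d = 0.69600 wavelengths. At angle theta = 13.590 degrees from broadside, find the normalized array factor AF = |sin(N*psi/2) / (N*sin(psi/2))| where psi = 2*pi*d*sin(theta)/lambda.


psi = 2*pi*0.69600*sin(13.590 deg) = 1.027557 rad
AF = |sin(7*1.027557/2) / (7*sin(1.027557/2))| = 0.1277

0.1277


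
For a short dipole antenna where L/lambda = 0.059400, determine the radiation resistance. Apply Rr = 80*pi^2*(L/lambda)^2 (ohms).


Rr = 80 * pi^2 * (0.059400)^2 = 80 * 9.869604 * 3.528360e-03 = 2.786 ohm

2.786 ohm


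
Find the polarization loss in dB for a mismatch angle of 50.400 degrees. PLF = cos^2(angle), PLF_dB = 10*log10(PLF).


PLF_linear = cos^2(50.400 deg) = 0.4063093
PLF_dB = 10 * log10(0.4063093) = -3.911 dB

-3.911 dB


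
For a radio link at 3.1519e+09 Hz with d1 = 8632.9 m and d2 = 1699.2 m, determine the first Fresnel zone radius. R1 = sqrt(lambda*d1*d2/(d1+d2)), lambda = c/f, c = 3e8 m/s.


lambda = c / f = 3.0000e+08 / 3.1519e+09 = 0.09518068 m
R1 = sqrt(0.09518068 * 8632.9 * 1699.2 / (8632.9 + 1699.2)) = 11.62 m

11.62 m


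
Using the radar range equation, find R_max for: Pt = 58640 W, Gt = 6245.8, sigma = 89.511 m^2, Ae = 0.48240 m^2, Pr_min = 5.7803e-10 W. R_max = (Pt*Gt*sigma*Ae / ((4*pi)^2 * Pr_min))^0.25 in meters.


R^4 = 58640*6245.8*89.511*0.48240 / ((4*pi)^2 * 5.7803e-10) = 1.732589e+17
R_max = 1.732589e+17^0.25 = 20402 m

20402 m


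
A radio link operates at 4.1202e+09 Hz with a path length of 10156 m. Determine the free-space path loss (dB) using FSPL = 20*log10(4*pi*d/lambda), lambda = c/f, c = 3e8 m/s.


lambda = c / f = 3.0000e+08 / 4.1202e+09 = 0.07281200 m
FSPL = 20 * log10(4*pi*10156/0.07281200) = 124.9 dB

124.9 dB


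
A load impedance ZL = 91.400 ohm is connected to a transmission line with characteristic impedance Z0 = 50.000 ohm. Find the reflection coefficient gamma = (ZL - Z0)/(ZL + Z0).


gamma = (91.400 - 50.000) / (91.400 + 50.000) = 0.2928

0.2928


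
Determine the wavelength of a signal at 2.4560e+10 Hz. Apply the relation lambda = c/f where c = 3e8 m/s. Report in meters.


lambda = c / f = 3.0000e+08 / 2.4560e+10 = 0.01221 m

0.01221 m


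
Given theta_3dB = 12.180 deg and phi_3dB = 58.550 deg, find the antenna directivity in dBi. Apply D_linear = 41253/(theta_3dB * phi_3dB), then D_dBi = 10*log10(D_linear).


D_linear = 41253 / (12.180 * 58.550) = 57.84707
D_dBi = 10 * log10(57.84707) = 17.62 dBi

17.62 dBi
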